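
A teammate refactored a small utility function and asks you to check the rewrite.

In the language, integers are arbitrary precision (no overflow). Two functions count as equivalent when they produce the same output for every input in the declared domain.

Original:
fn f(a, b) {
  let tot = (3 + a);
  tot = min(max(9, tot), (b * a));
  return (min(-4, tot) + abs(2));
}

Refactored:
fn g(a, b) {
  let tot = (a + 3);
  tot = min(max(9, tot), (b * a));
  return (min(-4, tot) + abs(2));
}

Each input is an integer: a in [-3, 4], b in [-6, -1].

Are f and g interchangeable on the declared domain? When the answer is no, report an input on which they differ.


Comparing the listings, the differences include: same computation, different form.
Tracing a=-2, b=-4: f: tot := 1 | tot := 8 | result -2 | g: tot := 1 | tot := 8 | result -2 — matching result -2.
Every one of the 48 inputs gives matching results.
verdict: equivalent


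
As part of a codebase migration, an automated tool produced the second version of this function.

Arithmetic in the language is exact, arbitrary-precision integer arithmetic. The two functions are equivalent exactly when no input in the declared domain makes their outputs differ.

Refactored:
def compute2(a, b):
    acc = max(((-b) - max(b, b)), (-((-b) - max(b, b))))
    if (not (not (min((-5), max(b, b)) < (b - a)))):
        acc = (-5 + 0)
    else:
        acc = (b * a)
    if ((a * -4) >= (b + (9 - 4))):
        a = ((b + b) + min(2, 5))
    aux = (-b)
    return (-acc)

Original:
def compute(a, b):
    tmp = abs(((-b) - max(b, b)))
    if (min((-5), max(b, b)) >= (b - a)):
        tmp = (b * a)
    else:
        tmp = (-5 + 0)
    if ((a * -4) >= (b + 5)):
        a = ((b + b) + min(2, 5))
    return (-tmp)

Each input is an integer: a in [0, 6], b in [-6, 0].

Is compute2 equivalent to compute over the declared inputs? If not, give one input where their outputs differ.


Changes here: statement counts differ, and comparison usage differs, and constant usage differs, and min/max/abs usage differs, and boolean connective usage differs, and arithmetic usage differs, and local variable names differ; the full 49-point sweep finds no disagreement.
verdict: equivalent


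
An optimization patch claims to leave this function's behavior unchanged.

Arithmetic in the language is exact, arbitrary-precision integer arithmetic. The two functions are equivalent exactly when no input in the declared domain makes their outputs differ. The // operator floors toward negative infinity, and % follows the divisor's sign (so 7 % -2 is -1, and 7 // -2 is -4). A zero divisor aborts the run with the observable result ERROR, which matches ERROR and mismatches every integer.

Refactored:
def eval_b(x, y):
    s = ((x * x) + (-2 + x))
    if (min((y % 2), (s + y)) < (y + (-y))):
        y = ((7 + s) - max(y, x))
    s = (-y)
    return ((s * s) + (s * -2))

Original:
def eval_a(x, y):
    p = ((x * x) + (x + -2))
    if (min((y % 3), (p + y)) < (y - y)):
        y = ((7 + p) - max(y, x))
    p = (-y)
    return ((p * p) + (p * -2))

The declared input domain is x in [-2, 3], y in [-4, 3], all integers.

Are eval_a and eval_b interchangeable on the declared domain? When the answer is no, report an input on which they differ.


The suspicious edit (`3` became `2`) never changes the result for any input inside the declared domain.
Spot check at x=2, y=-4 — eval_a: p = 4; (min((y % 3), (p + y)) < (y - y)) -> false; p = 4; return 8. eval_b: s = 4; (min((y % 2), (s + y)) < (y + (-y))) -> false; s = 4; return 8. Both give 8.
Checked all 48 inputs in the declared domain: the outputs agree on every one.
verdict: equivalent


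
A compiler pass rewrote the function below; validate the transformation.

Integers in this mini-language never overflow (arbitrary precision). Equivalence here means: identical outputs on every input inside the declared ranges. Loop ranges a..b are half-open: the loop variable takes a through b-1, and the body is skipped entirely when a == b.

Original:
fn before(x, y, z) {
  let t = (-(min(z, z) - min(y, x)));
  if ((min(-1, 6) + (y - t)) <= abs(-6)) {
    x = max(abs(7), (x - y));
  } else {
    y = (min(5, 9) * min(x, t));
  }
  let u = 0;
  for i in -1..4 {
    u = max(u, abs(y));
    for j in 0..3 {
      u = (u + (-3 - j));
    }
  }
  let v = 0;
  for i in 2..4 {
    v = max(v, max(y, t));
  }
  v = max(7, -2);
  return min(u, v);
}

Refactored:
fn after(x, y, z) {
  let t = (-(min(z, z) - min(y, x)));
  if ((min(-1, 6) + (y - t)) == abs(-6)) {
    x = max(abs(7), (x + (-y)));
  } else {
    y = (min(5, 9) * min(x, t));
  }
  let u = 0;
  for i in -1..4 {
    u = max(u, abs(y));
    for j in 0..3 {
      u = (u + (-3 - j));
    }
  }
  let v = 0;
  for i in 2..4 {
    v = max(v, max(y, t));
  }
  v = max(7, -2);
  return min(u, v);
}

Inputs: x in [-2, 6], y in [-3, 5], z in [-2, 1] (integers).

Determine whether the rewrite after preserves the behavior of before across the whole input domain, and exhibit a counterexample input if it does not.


Not equivalent: x=-2, y=-3, z=-2 separates them (-9 vs -2).
before: t becomes -1; next ((min(-1, 6) + (y - t)) <= abs(-6)) evaluates to true; next x becomes 7; next u becomes 0; next at i=-1:; next u becomes 3; next at j=0:; next u becomes 0; next at j=1:; next u becomes -4; next at j=2:; next u becomes -9; next at i=0:; next u becomes 3; next at j=0:; next u becomes 0; next at j=1:; next u becomes -4; next at j=2:; next u becomes -9; next at i=1:; next u becomes 3; next at j=0:; next u becomes 0; next at j=1:; next u becomes -4; next at j=2:; next u becomes -9; next at i=2:; next u becomes 3; next at j=0:; next u becomes 0; next at j=1:; next u becomes -4; next at j=2:; next u becomes -9; next at i=3:; next u becomes 3; next at j=0:; next u becomes 0; next at j=1:; next u becomes -4; next at j=2:; next u becomes -9; next v becomes 0; next at i=2:; next v becomes 0; next at i=3:; next v becomes 0; next v becomes 7; next final value -9
after: t becomes -1; next ((min(-1, 6) + (y - t)) == abs(-6)) evaluates to false; next y becomes -10; next u becomes 0; next at i=-1:; next u becomes 10; next at j=0:; next u becomes 7; next at j=1:; next u becomes 3; next at j=2:; next u becomes -2; next at i=0:; next u becomes 10; next at j=0:; next u becomes 7; next at j=1:; next u becomes 3; next at j=2:; next u becomes -2; next at i=1:; next u becomes 10; next at j=0:; next u becomes 7; next at j=1:; next u becomes 3; next at j=2:; next u becomes -2; next at i=2:; next u becomes 10; next at j=0:; next u becomes 7; next at j=1:; next u becomes 3; next at j=2:; next u becomes -2; next at i=3:; next u becomes 10; next at j=0:; next u becomes 7; next at j=1:; next u becomes 3; next at j=2:; next u becomes -2; next v becomes 0; next at i=2:; next v becomes 0; next at i=3:; next v becomes 0; next v becomes 7; next final value -2
verdict: not equivalent; witness: x=-2, y=-3, z=-2


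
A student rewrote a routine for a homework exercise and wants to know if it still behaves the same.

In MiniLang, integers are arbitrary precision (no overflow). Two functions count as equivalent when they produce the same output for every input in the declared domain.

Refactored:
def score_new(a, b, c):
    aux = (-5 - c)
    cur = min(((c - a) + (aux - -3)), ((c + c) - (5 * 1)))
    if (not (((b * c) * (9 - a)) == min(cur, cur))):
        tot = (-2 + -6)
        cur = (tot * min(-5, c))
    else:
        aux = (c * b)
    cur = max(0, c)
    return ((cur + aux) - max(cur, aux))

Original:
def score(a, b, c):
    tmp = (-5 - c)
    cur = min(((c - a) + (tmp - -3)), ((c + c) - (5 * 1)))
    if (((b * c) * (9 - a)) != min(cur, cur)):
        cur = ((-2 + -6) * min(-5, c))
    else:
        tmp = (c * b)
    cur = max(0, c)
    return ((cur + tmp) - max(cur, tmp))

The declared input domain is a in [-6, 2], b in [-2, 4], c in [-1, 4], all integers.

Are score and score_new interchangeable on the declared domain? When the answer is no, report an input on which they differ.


Changes here: statement counts differ; also boolean connective usage differs; also local variable names differ; also comparison usage differs; the full 378-point sweep finds no disagreement.
verdict: equivalent


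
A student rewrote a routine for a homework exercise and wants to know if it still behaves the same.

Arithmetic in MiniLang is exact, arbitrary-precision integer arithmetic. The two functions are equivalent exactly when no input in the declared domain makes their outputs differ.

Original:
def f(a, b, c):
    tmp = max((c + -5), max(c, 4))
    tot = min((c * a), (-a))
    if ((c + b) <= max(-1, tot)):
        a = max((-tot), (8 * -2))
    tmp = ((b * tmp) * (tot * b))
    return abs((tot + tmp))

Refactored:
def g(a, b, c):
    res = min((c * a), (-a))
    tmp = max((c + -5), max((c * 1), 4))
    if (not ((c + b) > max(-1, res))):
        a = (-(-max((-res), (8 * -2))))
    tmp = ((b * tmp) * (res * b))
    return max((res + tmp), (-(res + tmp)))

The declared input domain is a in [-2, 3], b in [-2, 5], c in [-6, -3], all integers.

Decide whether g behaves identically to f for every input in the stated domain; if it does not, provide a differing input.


Differences: arithmetic usage differs, and local variable names differ, and constant usage differs, and comparison usage differs, and boolean connective usage differs, and min/max/abs usage differs — yet all 192 inputs agree.
verdict: equivalent


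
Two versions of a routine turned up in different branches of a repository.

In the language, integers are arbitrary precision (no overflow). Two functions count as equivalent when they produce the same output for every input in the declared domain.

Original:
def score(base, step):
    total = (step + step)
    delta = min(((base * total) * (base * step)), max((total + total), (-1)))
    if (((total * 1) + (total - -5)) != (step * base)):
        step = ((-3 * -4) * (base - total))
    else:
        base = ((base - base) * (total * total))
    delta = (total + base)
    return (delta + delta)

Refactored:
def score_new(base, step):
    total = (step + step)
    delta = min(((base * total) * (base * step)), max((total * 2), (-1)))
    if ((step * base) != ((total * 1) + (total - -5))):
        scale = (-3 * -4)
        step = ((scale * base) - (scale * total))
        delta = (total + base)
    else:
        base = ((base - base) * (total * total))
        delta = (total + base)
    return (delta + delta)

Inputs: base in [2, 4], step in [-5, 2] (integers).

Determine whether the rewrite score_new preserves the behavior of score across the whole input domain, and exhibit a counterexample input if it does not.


Behavior is preserved: although constant usage differs; also arithmetic usage differs; also statement counts differ; also local variable names differ, the outputs never diverge.
Tracing base=4, step=-3: score: total = -6; delta = -1; (((total * 1) + (total - -5)) != (step * base)) -> true; step = 120; delta = -2; return -4 | score_new: total = -6; delta = -1; ((step * base) != ((total * 1) + (total - -5))) -> true; scale = 12; step = 120; delta = -2; return -4 — matching result -4.
Sweeping the whole domain (24 inputs) finds no disagreement.
verdict: equivalent


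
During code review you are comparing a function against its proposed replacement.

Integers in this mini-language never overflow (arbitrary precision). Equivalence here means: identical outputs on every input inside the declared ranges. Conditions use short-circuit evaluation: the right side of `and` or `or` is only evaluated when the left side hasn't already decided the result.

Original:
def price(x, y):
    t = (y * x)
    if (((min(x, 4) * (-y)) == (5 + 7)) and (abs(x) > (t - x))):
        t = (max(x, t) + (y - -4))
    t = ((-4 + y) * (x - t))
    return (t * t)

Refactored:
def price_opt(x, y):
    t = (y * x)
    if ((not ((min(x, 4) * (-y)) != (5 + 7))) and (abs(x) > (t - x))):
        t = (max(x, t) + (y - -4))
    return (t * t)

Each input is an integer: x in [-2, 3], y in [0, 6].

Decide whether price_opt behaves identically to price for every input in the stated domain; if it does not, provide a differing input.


Run the pair on x=-2, y=0.
price: t becomes 0; next (((min(x, 4) * (-y)) == (5 + 7)) and (abs(x) > (t - x))) evaluates to false; next t becomes 8; next final value 64
price_opt: t becomes 0; next ((not ((min(x, 4) * (-y)) != (5 + 7))) and (abs(x) > (t - x))) evaluates to false; next final value 0
64 and 0 differ, so these are not the same function on this domain.
verdict: not equivalent; witness: x=-2, y=0


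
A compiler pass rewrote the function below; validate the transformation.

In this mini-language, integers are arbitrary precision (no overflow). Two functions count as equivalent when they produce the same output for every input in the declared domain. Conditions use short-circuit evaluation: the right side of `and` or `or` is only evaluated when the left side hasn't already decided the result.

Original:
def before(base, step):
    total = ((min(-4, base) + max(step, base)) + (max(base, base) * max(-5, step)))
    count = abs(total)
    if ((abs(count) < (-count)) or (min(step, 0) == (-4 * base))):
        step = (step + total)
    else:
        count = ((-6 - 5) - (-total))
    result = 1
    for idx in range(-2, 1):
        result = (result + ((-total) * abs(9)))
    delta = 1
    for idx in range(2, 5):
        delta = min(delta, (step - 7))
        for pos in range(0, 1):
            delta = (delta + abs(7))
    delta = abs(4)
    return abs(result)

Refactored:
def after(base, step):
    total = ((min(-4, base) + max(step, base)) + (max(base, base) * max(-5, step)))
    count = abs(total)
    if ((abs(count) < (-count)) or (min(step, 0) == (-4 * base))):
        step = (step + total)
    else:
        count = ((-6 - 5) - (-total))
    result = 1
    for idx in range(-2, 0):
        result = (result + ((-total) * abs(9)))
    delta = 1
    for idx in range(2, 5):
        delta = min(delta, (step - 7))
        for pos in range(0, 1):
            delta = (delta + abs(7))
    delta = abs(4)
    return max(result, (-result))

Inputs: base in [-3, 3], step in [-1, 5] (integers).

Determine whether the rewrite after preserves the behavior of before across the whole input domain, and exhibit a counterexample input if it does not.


There is a counterexample at base=-3, step=-1: 55 on one side, 37 on the other.
before: total = -2; count = 2; ((abs(count) < (-count)) or (min(step, 0) == (-4 * base))) -> false; count = -13; result = 1; [idx=-2]; result = 19; [idx=-1]; result = 37; [idx=0]; result = 55; delta = 1; [idx=2]; delta = -8; [pos=0]; delta = -1; [idx=3]; delta = -8; [pos=0]; delta = -1; [idx=4]; delta = -8; [pos=0]; delta = -1; delta = 4; return 55
after: total = -2; count = 2; ((abs(count) < (-count)) or (min(step, 0) == (-4 * base))) -> false; count = -13; result = 1; [idx=-2]; result = 19; [idx=-1]; result = 37; delta = 1; [idx=2]; delta = -8; [pos=0]; delta = -1; [idx=3]; delta = -8; [pos=0]; delta = -1; [idx=4]; delta = -8; [pos=0]; delta = -1; delta = 4; return 37
verdict: not equivalent; witness: base=-3, step=-1


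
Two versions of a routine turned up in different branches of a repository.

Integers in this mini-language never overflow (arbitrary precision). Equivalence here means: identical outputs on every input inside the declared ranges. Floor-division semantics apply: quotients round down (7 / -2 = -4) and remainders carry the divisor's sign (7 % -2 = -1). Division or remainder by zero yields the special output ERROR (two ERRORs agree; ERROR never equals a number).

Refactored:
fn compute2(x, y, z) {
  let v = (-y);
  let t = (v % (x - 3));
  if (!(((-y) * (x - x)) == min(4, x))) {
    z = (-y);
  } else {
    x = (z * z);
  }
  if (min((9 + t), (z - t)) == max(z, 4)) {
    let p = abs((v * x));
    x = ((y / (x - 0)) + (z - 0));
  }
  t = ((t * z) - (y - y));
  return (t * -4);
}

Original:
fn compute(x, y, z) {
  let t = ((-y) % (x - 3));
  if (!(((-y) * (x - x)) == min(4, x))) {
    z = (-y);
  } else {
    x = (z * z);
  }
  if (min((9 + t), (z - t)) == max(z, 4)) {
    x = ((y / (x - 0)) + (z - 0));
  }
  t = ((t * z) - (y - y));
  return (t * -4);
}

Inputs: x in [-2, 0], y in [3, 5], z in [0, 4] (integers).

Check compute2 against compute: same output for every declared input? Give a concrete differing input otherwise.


Reading the diff, among the changes: arithmetic usage differs; statement counts differ; local variable names differ; min/max/abs usage differs.
Tracing x=-1, y=3, z=2: compute: t=-3, then (!(((-y) * (x - x)) == min(4, x))) is true, then z=-3, then (min((9 + t), (z - t)) == max(z, 4)) is false, then t=9, then returns -36 | compute2: v=-3, then t=-3, then (!(((-y) * (x - x)) == min(4, x))) is true, then z=-3, then (min((9 + t), (z - t)) == max(z, 4)) is false, then t=9, then returns -36 — matching result -36.
An exhaustive pass over the 45 declared inputs shows identical outputs.
verdict: equivalent


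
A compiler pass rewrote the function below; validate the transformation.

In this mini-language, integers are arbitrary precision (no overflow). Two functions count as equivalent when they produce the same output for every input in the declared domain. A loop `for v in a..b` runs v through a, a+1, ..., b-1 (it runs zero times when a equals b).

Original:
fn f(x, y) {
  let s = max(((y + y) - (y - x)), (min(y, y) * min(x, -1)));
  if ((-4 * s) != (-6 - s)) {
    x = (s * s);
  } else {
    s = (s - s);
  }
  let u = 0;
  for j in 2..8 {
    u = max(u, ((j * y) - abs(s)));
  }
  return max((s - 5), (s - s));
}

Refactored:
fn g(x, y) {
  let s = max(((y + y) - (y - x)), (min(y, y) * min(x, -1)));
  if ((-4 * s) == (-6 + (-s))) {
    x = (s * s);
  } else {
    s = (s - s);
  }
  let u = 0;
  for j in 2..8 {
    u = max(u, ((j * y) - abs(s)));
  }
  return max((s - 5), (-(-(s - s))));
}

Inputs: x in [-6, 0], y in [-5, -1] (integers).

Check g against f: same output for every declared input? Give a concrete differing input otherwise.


Try x=-6, y=-5.
f: s becomes 30; next ((-4 * s) != (-6 - s)) evaluates to true; next x becomes 900; next u becomes 0; next at j=2:; next u becomes 0; next at j=3:; next u becomes 0; next at j=4:; next u becomes 0; next at j=5:; next u becomes 0; next at j=6:; next u becomes 0; next at j=7:; next u becomes 0; next final value 25
g: s becomes 30; next ((-4 * s) == (-6 + (-s))) evaluates to false; next s becomes 0; next u becomes 0; next at j=2:; next u becomes 0; next at j=3:; next u becomes 0; next at j=4:; next u becomes 0; next at j=5:; next u becomes 0; next at j=6:; next u becomes 0; next at j=7:; next u becomes 0; next final value 0
25 vs 0 — the two versions disagree here.
verdict: not equivalent; witness: x=-6, y=-5


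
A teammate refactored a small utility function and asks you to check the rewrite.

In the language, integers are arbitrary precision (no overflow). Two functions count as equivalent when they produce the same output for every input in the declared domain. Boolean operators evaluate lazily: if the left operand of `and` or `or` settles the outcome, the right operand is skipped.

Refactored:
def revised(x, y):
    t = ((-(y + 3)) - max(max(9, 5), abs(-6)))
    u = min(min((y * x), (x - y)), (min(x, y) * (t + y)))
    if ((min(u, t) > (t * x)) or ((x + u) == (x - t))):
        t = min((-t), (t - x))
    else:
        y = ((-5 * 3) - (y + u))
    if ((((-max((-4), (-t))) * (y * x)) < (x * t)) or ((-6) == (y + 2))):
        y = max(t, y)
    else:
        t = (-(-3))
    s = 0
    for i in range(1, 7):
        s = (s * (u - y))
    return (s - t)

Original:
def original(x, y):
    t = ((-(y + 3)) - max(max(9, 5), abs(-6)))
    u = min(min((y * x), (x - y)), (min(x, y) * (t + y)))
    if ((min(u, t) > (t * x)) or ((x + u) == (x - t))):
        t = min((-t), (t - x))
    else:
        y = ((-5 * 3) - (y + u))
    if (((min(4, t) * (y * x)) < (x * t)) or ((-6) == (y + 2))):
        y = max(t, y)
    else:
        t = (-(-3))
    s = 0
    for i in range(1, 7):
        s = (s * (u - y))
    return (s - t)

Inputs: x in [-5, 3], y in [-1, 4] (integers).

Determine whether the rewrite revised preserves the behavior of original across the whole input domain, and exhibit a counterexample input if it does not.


Although min/max/abs usage differs, 54/54 inputs agree.
verdict: equivalent


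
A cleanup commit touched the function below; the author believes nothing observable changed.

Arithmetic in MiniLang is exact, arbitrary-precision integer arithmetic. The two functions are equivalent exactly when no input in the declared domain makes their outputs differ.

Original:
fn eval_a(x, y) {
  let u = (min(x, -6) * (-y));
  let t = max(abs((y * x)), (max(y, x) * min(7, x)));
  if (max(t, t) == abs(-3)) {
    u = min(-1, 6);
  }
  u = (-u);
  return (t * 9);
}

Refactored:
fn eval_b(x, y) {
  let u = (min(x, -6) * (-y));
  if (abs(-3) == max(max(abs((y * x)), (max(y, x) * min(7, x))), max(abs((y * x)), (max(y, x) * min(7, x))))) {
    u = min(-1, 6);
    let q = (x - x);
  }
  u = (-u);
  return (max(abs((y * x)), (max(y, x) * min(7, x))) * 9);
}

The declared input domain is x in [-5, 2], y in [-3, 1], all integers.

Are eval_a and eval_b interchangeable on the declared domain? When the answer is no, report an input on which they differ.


Equivalent — the differences include constant usage differs, arithmetic usage differs, local variable names differ, min/max/abs usage differs, yet no declared input distinguishes the two.
Spot check at x=0, y=1 — eval_a: u = 6; t = 0; (max(t, t) == abs(-3)) -> false; u = -6; return 0. eval_b: u = 6; (abs(-3) == max(max(abs((y * x)), (max(y, x) * min(7, x))), max(abs((y * x)), (max(y, x) * min(7, x))))) -> false; u = -6; return 0. Both give 0.
Checked all 40 inputs in the declared domain: the outputs agree on every one.
verdict: equivalent


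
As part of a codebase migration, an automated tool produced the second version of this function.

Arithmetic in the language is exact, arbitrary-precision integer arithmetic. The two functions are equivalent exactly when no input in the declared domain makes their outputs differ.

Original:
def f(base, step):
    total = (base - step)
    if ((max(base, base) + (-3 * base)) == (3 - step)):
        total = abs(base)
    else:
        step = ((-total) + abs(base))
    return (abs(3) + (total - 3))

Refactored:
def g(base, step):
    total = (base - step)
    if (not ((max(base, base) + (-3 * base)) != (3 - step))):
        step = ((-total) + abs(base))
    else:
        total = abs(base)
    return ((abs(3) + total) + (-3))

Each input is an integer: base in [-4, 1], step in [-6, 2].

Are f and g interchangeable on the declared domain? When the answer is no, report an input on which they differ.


Consider the input base=-4, step=-6.
f: total := 2 | ((max(base, base) + (-3 * base)) == (3 - step)): false | step := 2 | result 2
g: total := 2 | (not ((max(base, base) + (-3 * base)) != (3 - step))): false | total := 4 | result 4
2 and 4 differ, so these are not the same function on this domain.
verdict: not equivalent; witness: base=-4, step=-6


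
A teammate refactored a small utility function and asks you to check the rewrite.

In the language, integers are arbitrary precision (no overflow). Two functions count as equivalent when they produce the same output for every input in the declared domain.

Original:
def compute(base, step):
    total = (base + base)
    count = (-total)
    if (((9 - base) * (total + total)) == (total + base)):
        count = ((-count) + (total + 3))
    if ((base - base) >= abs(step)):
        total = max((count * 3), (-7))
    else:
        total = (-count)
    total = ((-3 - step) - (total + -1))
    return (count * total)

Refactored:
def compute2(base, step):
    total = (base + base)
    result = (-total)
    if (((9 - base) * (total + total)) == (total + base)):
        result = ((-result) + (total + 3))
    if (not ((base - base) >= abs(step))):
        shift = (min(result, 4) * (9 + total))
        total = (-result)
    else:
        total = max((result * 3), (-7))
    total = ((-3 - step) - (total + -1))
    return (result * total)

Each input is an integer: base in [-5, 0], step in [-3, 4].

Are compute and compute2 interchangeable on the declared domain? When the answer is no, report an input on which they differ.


The two versions differ — the changes include statement counts differ; and arithmetic usage differs; and local variable names differ; and min/max/abs usage differs; and constant usage differs; and boolean connective usage differs.
Spot check at base=-3, step=2 — compute: total=-6, then count=6, then (((9 - base) * (total + total)) == (total + base)) is false, then ((base - base) >= abs(step)) is false, then total=-6, then total=2, then returns 12. compute2: total=-6, then result=6, then (((9 - base) * (total + total)) == (total + base)) is false, then (not ((base - base) >= abs(step))) is true, then shift=12, then total=-6, then total=2, then returns 12. Both give 12.
Sweeping the whole domain (48 inputs) finds no disagreement.
verdict: equivalent


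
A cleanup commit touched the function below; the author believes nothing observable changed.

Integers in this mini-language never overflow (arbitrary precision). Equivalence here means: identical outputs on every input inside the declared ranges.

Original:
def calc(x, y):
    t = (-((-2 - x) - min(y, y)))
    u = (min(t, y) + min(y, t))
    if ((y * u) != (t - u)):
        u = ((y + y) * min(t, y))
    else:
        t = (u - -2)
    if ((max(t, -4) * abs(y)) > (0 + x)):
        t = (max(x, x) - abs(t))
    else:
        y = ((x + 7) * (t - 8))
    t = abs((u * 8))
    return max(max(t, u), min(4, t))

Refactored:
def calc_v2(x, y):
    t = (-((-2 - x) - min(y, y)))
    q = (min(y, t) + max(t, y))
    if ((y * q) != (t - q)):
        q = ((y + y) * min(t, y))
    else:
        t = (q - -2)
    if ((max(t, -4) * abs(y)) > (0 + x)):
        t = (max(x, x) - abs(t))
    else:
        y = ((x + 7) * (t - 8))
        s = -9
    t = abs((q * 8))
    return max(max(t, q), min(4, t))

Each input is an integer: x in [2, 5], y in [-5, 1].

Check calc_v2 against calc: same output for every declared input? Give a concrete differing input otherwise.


Take x=2, y=0.
calc: t = 4; u = 0; ((y * u) != (t - u)) -> true; u = 0; ((max(t, -4) * abs(y)) > (0 + x)) -> false; y = -36; t = 0; return 0
calc_v2: t = 4; q = 4; ((y * q) != (t - q)) -> false; t = 6; ((max(t, -4) * abs(y)) > (0 + x)) -> false; y = -18; s = -9; t = 32; return 32
0 against 32: the behavior changed.
verdict: not equivalent; witness: x=2, y=0


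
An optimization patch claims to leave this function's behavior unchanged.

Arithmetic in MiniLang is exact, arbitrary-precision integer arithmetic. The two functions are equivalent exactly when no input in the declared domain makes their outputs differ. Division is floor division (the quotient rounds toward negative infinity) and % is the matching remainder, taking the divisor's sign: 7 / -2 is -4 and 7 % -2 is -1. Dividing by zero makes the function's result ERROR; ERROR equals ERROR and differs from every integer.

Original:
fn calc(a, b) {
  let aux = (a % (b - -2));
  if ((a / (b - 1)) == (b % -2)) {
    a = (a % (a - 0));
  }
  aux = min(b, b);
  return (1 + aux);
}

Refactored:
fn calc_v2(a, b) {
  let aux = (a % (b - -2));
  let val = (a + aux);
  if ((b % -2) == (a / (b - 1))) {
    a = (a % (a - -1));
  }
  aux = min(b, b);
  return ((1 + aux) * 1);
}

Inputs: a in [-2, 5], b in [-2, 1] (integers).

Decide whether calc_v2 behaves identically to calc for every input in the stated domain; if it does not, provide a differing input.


Try a=0, b=0.
calc: aux = 0; ((a / (b - 1)) == (b % -2)) -> true; division by zero -> ERROR
calc_v2: aux = 0; val = 0; ((b % -2) == (a / (b - 1))) -> true; a = 0; aux = 0; return 1
ERROR vs 1 — the two versions disagree here.
verdict: not equivalent; witness: a=0, b=0


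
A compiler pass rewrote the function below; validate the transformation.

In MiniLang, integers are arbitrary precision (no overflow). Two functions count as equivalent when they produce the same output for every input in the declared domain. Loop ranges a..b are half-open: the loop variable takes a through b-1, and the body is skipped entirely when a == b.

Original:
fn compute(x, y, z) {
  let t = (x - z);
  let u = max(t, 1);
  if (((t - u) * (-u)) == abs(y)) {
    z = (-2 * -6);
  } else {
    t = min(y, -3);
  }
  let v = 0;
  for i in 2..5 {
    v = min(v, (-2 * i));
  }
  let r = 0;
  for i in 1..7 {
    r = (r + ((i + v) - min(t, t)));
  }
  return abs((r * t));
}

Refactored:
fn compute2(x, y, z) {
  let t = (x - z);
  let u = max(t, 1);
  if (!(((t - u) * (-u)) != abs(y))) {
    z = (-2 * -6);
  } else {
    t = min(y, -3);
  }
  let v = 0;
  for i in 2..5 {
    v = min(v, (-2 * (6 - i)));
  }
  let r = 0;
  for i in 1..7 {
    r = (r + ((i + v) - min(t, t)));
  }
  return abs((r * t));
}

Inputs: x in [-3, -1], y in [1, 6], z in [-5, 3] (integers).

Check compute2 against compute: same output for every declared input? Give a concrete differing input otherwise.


Reading the diff, among the changes: arithmetic usage differs; comparison usage differs; boolean connective usage differs; constant usage differs.
Spot check at x=-2, y=4, z=0 — compute: t = -2; u = 1; (((t - u) * (-u)) == abs(y)) -> false; t = -3; v = 0; [i=2]; v = -4; [i=3]; v = -6; [i=4]; v = -8; r = 0; [i=1]; r = -4; [i=2]; r = -7; [i=3]; r = -9; [i=4]; r = -10; [i=5]; r = -10; [i=6]; r = -9; return 27. compute2: t = -2; u = 1; (!(((t - u) * (-u)) != abs(y))) -> false; t = -3; v = 0; [i=2]; v = -8; [i=3]; v = -8; [i=4]; v = -8; r = 0; [i=1]; r = -4; [i=2]; r = -7; [i=3]; r = -9; [i=4]; r = -10; [i=5]; r = -10; [i=6]; r = -9; return 27. Both give 27.
Sweeping the whole domain (162 inputs) finds no disagreement.
verdict: equivalent


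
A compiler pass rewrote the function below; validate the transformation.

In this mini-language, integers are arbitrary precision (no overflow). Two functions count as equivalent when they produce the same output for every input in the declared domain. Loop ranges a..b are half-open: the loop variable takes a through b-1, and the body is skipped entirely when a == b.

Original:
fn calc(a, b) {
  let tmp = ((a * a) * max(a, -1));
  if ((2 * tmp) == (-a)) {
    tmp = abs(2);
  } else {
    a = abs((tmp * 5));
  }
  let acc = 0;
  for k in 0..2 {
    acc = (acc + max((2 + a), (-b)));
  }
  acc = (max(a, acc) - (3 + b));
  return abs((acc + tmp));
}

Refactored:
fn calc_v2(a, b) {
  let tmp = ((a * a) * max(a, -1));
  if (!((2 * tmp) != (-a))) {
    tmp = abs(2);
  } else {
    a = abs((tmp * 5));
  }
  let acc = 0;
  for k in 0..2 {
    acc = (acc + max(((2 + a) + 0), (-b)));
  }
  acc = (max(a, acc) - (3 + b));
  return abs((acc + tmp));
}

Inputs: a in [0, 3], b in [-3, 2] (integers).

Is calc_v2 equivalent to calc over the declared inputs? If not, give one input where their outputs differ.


This is a faithful refactor — constant usage differs; and arithmetic usage differs; and comparison usage differs; and boolean connective usage differs, but the computed results match everywhere.
One worked example (a=0, b=1) — calc: tmp=0, then ((2 * tmp) == (-a)) is true, then tmp=2, then acc=0, then (k=0), then acc=2, then (k=1), then acc=4, then acc=0, then returns 2; calc_v2: tmp=0, then (!((2 * tmp) != (-a))) is true, then tmp=2, then acc=0, then (k=0), then acc=2, then (k=1), then acc=4, then acc=0, then returns 2; agreement on 2.
Sweeping the whole domain (24 inputs) finds no disagreement.
verdict: equivalent


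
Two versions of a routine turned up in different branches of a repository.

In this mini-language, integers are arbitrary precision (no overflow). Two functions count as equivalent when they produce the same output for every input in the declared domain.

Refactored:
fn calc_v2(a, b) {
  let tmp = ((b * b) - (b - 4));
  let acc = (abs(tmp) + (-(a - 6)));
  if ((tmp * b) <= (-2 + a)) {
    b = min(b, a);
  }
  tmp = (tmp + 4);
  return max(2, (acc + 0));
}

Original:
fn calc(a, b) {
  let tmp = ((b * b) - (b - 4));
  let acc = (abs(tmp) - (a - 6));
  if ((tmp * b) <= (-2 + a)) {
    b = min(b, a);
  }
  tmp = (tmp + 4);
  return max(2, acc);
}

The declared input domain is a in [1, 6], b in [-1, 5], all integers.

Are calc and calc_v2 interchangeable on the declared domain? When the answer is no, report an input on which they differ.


Equivalent — the differences include arithmetic usage differs; constant usage differs, yet no declared input distinguishes the two.
As a probe, take a=6, b=1: calc runs tmp=4, then acc=4, then ((tmp * b) <= (-2 + a)) is true, then b=1, then tmp=8, then returns 4; calc_v2 runs tmp=4, then acc=4, then ((tmp * b) <= (-2 + a)) is true, then b=1, then tmp=8, then returns 4; both end at 4.
Sweeping the whole domain (42 inputs) finds no disagreement.
verdict: equivalent


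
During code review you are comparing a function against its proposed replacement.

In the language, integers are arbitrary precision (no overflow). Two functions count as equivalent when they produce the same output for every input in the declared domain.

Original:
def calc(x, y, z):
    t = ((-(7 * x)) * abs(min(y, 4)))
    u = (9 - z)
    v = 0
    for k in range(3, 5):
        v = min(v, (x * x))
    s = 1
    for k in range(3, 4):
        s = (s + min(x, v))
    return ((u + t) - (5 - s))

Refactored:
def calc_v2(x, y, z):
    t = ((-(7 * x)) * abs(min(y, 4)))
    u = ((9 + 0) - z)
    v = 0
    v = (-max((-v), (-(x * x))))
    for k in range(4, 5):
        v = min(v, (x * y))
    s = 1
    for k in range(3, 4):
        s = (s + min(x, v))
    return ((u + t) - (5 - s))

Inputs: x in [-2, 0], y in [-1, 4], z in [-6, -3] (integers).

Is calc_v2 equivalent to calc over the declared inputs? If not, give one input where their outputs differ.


Take x=-2, y=2, z=-6.
calc: t := 28 | u := 15 | v := 0 | iter k=3: | v := 0 | iter k=4: | v := 0 | s := 1 | iter k=3: | s := -1 | result 37
calc_v2: t := 28 | u := 15 | v := 0 | v := 0 | iter k=4: | v := -4 | s := 1 | iter k=3: | s := -3 | result 35
37 vs 35 — the two versions disagree here.
verdict: not equivalent; witness: x=-2, y=2, z=-6


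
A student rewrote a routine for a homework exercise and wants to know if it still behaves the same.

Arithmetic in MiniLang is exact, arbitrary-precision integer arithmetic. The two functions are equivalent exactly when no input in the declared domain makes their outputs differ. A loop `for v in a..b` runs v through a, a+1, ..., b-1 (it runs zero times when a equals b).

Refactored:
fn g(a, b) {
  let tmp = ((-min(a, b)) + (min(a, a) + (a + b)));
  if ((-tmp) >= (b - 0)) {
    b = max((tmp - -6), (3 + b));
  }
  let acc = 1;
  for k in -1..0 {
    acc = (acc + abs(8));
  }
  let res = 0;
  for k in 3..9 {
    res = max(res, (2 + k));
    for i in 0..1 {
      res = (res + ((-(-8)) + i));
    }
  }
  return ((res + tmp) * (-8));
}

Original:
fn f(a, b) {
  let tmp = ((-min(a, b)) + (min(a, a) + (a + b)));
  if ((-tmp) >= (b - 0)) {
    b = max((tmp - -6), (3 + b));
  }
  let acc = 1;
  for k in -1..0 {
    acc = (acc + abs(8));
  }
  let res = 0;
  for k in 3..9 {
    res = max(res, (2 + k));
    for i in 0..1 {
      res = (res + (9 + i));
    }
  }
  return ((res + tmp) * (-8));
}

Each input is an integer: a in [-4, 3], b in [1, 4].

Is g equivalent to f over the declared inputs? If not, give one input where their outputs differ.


Take a=-4, b=1.
f: tmp becomes -3; next ((-tmp) >= (b - 0)) evaluates to true; next b becomes 4; next acc becomes 1; next at k=-1:; next acc becomes 9; next res becomes 0; next at k=3:; next res becomes 5; next at i=0:; next res becomes 14; next at k=4:; next res becomes 14; next at i=0:; next res becomes 23; next at k=5:; next res becomes 23; next at i=0:; next res becomes 32; next at k=6:; next res becomes 32; next at i=0:; next res becomes 41; next at k=7:; next res becomes 41; next at i=0:; next res becomes 50; next at k=8:; next res becomes 50; next at i=0:; next res becomes 59; next final value -448
g: tmp becomes -3; next ((-tmp) >= (b - 0)) evaluates to true; next b becomes 4; next acc becomes 1; next at k=-1:; next acc becomes 9; next res becomes 0; next at k=3:; next res becomes 5; next at i=0:; next res becomes 13; next at k=4:; next res becomes 13; next at i=0:; next res becomes 21; next at k=5:; next res becomes 21; next at i=0:; next res becomes 29; next at k=6:; next res becomes 29; next at i=0:; next res becomes 37; next at k=7:; next res becomes 37; next at i=0:; next res becomes 45; next at k=8:; next res becomes 45; next at i=0:; next res becomes 53; next final value -400
-448 vs -400 — the two versions disagree here.
verdict: not equivalent; witness: a=-4, b=1


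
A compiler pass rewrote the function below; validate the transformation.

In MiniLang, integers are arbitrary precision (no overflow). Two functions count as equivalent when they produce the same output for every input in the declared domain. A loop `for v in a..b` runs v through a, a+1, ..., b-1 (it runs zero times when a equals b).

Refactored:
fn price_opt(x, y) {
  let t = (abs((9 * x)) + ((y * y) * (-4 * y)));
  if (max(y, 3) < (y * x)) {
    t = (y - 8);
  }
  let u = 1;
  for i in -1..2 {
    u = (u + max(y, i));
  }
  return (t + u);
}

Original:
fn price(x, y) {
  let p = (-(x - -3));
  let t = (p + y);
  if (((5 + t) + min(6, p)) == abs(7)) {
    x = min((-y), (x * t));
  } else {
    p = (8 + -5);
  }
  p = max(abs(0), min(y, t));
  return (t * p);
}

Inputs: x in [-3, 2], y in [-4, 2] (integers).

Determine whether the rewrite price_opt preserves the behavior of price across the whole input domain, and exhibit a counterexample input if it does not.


Input x=-3, y=-4: 0 from price versus -11 from price_opt.
verdict: not equivalent; witness: x=-3, y=-4


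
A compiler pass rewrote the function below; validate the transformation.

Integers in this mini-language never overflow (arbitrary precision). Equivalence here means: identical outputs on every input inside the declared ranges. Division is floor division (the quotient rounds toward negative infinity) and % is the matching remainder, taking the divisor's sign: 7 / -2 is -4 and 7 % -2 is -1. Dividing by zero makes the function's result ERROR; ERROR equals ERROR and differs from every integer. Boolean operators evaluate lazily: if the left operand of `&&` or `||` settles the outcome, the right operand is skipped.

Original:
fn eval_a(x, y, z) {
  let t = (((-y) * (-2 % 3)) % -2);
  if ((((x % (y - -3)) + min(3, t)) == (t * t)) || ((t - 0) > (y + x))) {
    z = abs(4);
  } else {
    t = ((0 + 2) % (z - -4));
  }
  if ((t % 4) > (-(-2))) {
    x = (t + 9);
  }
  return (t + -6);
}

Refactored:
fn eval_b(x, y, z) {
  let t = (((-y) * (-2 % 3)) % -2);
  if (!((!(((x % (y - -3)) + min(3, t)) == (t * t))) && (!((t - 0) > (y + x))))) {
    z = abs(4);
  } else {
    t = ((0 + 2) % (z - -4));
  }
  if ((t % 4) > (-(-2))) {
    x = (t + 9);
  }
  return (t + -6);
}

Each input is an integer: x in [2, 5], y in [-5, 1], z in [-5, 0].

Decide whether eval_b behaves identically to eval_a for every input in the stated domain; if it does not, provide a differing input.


This is a faithful refactor — boolean connective usage differs, but the computed results match everywhere.
Spot check at x=5, y=-3, z=-5 — eval_a: t = -1; division by zero -> ERROR. eval_b: t = -1; division by zero -> ERROR. Both give ERROR.
Every one of the 168 inputs gives matching results.
verdict: equivalent


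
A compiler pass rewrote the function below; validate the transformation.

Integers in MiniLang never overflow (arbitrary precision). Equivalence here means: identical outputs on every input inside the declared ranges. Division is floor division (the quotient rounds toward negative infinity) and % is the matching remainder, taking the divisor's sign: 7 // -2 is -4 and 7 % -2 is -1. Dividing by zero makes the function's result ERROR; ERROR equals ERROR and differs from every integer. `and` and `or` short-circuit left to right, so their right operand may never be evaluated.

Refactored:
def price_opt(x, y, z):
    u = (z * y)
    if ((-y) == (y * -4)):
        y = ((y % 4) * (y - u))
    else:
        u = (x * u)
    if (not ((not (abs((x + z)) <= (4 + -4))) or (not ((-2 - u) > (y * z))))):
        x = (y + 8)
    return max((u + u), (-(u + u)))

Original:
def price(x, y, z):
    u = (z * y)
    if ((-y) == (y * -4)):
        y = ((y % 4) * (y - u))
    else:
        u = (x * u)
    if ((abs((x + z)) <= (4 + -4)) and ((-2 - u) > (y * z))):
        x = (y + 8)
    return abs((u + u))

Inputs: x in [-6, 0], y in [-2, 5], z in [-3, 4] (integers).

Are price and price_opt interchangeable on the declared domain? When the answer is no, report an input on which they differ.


Side by side, the visible changes include: min/max/abs usage differs, boolean connective usage differs, arithmetic usage differs.
One worked example (x=0, y=5, z=-2) — price: u := -10 | ((-y) == (y * -4)): false | u := 0 | ((abs((x + z)) <= (4 + -4)) and ((-2 - u) > (y * z))): false | result 0; price_opt: u := -10 | ((-y) == (y * -4)): false | u := 0 | (not ((not (abs((x + z)) <= (4 + -4))) or (not ((-2 - u) > (y * z))))): false | result 0; agreement on 0.
Across all 448 domain points the two functions coincide.
verdict: equivalent
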